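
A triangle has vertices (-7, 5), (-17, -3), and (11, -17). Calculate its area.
Using the coordinate formula: Area = (1/2)|x₁(y₂-y₃) + x₂(y₃-y₁) + x₃(y₁-y₂)|
Area = (1/2)|(-7)((-3)-(-17)) + (-17)((-17)-5) + 11(5-(-3))|
Area = (1/2)|(-7)*14 + (-17)*(-22) + 11*8|
Area = (1/2)|(-98) + 374 + 88|
Area = (1/2)*364 = 182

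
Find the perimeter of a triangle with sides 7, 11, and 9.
Perimeter = sum of all sides
Perimeter = 7 + 11 + 9
Perimeter = 27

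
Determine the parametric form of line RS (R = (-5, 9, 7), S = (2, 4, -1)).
Direction vector d = S - R = (7, -5, -8)
x = -5 + 7t, y = 9 - 5t, z = 7 - 8t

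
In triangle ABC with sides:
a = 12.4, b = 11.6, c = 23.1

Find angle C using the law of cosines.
cos(C) = (a² + b² - c²)/(2ab)
cos(C) = (12.4² + 11.6² - 23.1²)/(2·12.4·11.6) = -245.29/287.68 = -0.852649
C = arccos(-0.852649) = 148.5°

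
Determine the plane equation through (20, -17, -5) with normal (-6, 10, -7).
d = n·P = (-6)(20) + (10)(-17) + (-7)(-5) = -255
Plane: -6x + 10y - 7z = -255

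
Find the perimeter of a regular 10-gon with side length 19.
Perimeter = number of sides * side length
Perimeter = 10 * 19
Perimeter = 190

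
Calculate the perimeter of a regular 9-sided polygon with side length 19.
Perimeter = number of sides * side length
Perimeter = 9 * 19
Perimeter = 171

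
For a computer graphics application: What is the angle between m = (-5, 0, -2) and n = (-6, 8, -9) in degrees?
m·n = 48, |m|² = 29, |n|² = 181
cos θ = 48/√5249 ≈ 0.6625
θ ≈ 48.51°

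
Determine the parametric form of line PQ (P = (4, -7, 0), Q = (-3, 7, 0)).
Direction vector d = Q - P = (-7, 14, 0)
x = 4 - 7t, y = -7 + 14t, z = 0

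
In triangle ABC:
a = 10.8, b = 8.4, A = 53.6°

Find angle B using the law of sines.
sin(B)/b = sin(A)/a
sin(B) = b·sin(A)/a = 8.4·sin(53.6°)/10.8 = 0.626029
B = arcsin(0.626029) = 38.76°  (b ≤ a, so B ≤ A and the acute solution is unique)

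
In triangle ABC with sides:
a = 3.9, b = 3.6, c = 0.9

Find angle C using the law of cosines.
cos(C) = (a² + b² - c²)/(2ab)
cos(C) = (3.9² + 3.6² - 0.9²)/(2·3.9·3.6) = 27.36/28.08 = 0.974359
C = arccos(0.974359) = 13°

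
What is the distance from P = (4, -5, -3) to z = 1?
d = |0(4) + 0(-5) + 1(-3) - (1)| / √(0² + 0² + 1²) = 4/√1 = 4.0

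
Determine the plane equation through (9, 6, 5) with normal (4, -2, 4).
d = n·P = (4)(9) + (-2)(6) + (4)(5) = 44
Plane: 4x - 2y + 4z = 44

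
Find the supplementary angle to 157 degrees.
Supplementary angles sum to 180 degrees.
Other angle = 180 - 157
Other angle = 23 degrees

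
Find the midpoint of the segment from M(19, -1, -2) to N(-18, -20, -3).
Midpoint = ((19-18)/2, (-1-20)/2, (-2-3)/2) = (0.5, -10.5, -2.5)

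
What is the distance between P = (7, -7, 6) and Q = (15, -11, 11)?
d = √[(8)² + (-4)² + (5)²] = √105 = 10.25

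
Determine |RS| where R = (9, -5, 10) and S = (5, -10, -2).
d = √[(-4)² + (-5)² + (-12)²] = √185 = 13.6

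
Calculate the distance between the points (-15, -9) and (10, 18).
Using the distance formula: d = sqrt((x₂-x₁)² + (y₂-y₁)²)
dx = 10 - (-15) = 25
dy = 18 - (-9) = 27
d = sqrt(25² + 27²) = sqrt(625 + 729) = sqrt(1354) = 36.80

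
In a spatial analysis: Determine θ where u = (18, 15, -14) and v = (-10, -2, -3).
u·v = -168, |u|² = 745, |v|² = 113
cos θ = -168/√84185 ≈ -0.579
θ ≈ 125.4°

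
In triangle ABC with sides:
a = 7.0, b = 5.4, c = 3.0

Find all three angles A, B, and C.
By the law of cosines:
cos(A) = (b² + c² - a²)/(2bc) = -0.334568  →  A = 109.5°
cos(B) = (a² + c² - b²)/(2ac) = 0.686667  →  B = 46.63°
cos(C) = (a² + b² - c²)/(2ab) = 0.914815  →  C = 23.82°
Check: A + B + C = 180.0° ✓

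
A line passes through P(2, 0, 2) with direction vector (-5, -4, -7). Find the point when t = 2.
P(2) = (2 + (-5)(2), 0 + (-4)(2), 2 + (-7)(2)) = (-8, -8, -12)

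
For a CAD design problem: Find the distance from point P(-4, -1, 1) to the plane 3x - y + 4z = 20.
d = |3(-4) + (-1)(-1) + 4(1) - (20)| / √(3² + (-1)² + 4²) = 27/√26 = 5.295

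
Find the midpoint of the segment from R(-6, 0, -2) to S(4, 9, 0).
Midpoint = ((-6+4)/2, (0+9)/2, (-2+0)/2) = (-1, 4.5, -1)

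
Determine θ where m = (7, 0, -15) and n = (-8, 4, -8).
m·n = 64, |m|² = 274, |n|² = 144
cos θ = 64/√39456 ≈ 0.3222
θ ≈ 71.2°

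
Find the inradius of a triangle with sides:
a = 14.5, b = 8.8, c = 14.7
s = (a+b+c)/2 = (14.5+8.8+14.7)/2 = 19
Area = √(s(s-a)(s-b)(s-c)) = √(19·4.5·10.2·4.3) = 61.2375
r = Area/s = 61.2375/19 = 3.223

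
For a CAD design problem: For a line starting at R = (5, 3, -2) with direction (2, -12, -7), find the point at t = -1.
P(-1) = (5 + 2(-1), 3 + (-12)(-1), -2 + (-7)(-1)) = (3, 15, 5)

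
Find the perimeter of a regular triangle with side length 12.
Perimeter = number of sides * side length
Perimeter = 3 * 12
Perimeter = 36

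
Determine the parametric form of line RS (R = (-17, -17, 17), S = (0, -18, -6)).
Direction vector d = S - R = (17, -1, -23)
x = -17 + 17t, y = -17 - t, z = 17 - 23t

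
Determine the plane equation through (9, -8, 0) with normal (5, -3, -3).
d = n·P = (5)(9) + (-3)(-8) + (-3)(0) = 69
Plane: 5x - 3y - 3z = 69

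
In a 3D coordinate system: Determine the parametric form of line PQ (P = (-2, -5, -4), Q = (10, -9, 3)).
Direction vector d = Q - P = (12, -4, 7)
x = -2 + 12t, y = -5 - 4t, z = -4 + 7t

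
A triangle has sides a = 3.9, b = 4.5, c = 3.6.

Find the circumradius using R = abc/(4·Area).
s = (a+b+c)/2 = 6
Area = √(s(s-a)(s-b)(s-c)) = √(6·2.1·1.5·2.4) = 6.73498
R = abc/(4·Area) = (3.9·4.5·3.6)/(4·6.73498) = 63.18/26.93992 = 2.345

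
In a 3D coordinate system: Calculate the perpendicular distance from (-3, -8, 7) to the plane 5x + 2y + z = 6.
d = |5(-3) + 2(-8) + 1(7) - (6)| / √(5² + 2² + 1²) = 30/√30 = 5.477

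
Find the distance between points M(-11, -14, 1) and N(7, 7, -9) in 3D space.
d = √[(18)² + (21)² + (-10)²] = √865 = 29.41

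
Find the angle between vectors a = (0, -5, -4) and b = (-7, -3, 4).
a·b = -1, |a|² = 41, |b|² = 74
cos θ = -1/√3034 ≈ -0.01815
θ ≈ 91.04°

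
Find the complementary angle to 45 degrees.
Complementary angles sum to 90 degrees.
Other angle = 90 - 45
Other angle = 45 degrees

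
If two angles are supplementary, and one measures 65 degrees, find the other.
Supplementary angles sum to 180 degrees.
Other angle = 180 - 65
Other angle = 115 degrees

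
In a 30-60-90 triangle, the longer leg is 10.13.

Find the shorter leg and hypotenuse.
In a 30-60-90 triangle, sides are in ratio 1 : √3 : 2.
Long leg = short leg·√3  →  short leg = 10.13/√3 = 5.849
Hypotenuse = 2·(short leg) = 2·10.13/√3 = 11.7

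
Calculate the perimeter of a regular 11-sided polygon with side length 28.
Perimeter = number of sides * side length
Perimeter = 11 * 28
Perimeter = 308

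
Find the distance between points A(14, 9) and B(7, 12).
Using the distance formula: d = sqrt((x₂-x₁)² + (y₂-y₁)²)
dx = 7 - 14 = -7
dy = 12 - 9 = 3
d = sqrt((-7)² + 3²) = sqrt(49 + 9) = sqrt(58) = 7.62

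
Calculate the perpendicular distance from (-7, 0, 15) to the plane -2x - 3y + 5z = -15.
d = |(-2)(-7) + (-3)(0) + 5(15) - (-15)| / √((-2)² + (-3)² + 5²) = 104/√38 = 16.87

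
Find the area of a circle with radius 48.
Area = pi * r²
Area = pi * 48²
Area = pi * 2304
Area = 7238.23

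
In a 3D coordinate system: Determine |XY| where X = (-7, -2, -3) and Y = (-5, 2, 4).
d = √[(2)² + (4)² + (7)²] = √69 = 8.307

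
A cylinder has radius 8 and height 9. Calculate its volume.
Volume = pi * r² * h
Volume = pi * 8² * 9
Volume = pi * 64 * 9
Volume = pi * 576
Volume = 1809.56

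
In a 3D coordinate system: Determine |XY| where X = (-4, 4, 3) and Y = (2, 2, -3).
d = √[(6)² + (-2)² + (-6)²] = √76 = 8.718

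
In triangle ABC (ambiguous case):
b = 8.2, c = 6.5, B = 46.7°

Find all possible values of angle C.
sin(C)/c = sin(B)/b  →  sin(C) = c·sin(B)/b = 6.5·sin(46.7°)/8.2 = 0.576893
C₁ = arcsin(0.576893) = 35.23°,  C₂ = 180° - C₁ = 144.77°
Check C₂: A = 180° - 46.7° - 144.77° = -11.47° ≤ 0, rejected
C = 35.23° (one solution)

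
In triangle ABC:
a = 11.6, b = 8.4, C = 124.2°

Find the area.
Using A = ½ab·sin(C):
A = ½·11.6·8.4·sin(124.2°) = ½·97.44·0.827081 = 40.3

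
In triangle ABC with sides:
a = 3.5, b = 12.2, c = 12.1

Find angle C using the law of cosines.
cos(C) = (a² + b² - c²)/(2ab)
cos(C) = (3.5² + 12.2² - 12.1²)/(2·3.5·12.2) = 14.68/85.4 = 0.171897
C = arccos(0.171897) = 80.1°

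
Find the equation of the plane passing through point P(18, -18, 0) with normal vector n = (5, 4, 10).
d = n·P = (5)(18) + (4)(-18) + (10)(0) = 18
Plane: 5x + 4y + 10z = 18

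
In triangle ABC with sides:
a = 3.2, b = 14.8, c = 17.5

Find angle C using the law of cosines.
cos(C) = (a² + b² - c²)/(2ab)
cos(C) = (3.2² + 14.8² - 17.5²)/(2·3.2·14.8) = -76.97/94.72 = -0.812606
C = arccos(-0.812606) = 144.4°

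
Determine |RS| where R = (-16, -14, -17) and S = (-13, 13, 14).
d = √[(3)² + (27)² + (31)²] = √1699 = 41.22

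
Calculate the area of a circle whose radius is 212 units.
Area = pi * r²
Area = pi * 212²
Area = pi * 44944
Area = 141195.74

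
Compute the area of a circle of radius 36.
Area = pi * r²
Area = pi * 36²
Area = pi * 1296
Area = 4071.50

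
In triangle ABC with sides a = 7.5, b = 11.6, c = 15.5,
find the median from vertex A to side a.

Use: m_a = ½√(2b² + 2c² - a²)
m_a = ½√(2·11.6² + 2·15.5² - 7.5²)
m_a = ½√(269.12 + 480.5 - 56.25) = ½√693.37 = 13.17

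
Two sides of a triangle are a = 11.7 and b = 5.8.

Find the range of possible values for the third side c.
By the triangle inequality: |a - b| < c < a + b
|11.7 - 5.8| < c < 11.7 + 5.8
5.9 < c < 17.5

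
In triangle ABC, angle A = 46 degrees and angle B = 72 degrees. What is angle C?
Sum of angles in a triangle = 180 degrees
Third angle = 180 - 46 - 72
Third angle = 62 degrees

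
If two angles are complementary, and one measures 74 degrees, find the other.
Complementary angles sum to 90 degrees.
Other angle = 90 - 74
Other angle = 16 degrees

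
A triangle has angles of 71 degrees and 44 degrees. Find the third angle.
Sum of angles in a triangle = 180 degrees
Third angle = 180 - 71 - 44
Third angle = 65 degrees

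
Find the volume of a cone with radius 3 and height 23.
Volume = (1/3) * pi * r² * h
Volume = (1/3) * pi * 3² * 23
Volume = (1/3) * pi * 9 * 23
Volume = (1/3) * pi * 207
Volume = 216.77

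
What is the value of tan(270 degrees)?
tan(270 degrees) = undefined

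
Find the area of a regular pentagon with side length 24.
For a regular 5-gon with side length s = 24:
Apothem a = s / (2*tan(pi/5)) = 24 / (2*tan(pi/5)) ≈ 16.51658
Perimeter P = 5 * 24 = 120
Area = (1/2) * P * a = (1/2) * 120 * 16.51658 = 990.99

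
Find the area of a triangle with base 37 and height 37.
Area = (1/2) * base * height
Area = (1/2) * 37 * 37
Area = 684.50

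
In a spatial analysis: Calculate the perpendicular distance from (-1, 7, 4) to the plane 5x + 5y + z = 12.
d = |5(-1) + 5(7) + 1(4) - (12)| / √(5² + 5² + 1²) = 22/√51 = 3.081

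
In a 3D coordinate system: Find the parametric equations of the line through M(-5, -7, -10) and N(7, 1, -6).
Direction vector d = N - M = (12, 8, 4)
x = -5 + 12t, y = -7 + 8t, z = -10 + 4t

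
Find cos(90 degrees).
cos(90 degrees) = 0
Decimal approximation: 0.0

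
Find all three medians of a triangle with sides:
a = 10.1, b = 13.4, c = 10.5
Using m_x = ½√(2y² + 2z² - x²):
m_a = ½√(2·13.4² + 2·10.5² - 10.1²) = ½√477.61 = 10.93
m_b = ½√(2·10.1² + 2·10.5² - 13.4²) = ½√244.96 = 7.826
m_c = ½√(2·10.1² + 2·13.4² - 10.5²) = ½√452.89 = 10.64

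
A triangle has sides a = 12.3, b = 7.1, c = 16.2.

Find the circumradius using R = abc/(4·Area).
s = (a+b+c)/2 = 17.8
Area = √(s(s-a)(s-b)(s-c)) = √(17.8·5.5·10.7·1.6) = 40.9396
R = abc/(4·Area) = (12.3·7.1·16.2)/(4·40.9396) = 1414.746/163.7584 = 8.639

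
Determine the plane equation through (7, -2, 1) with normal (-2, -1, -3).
d = n·P = (-2)(7) + (-1)(-2) + (-3)(1) = -15
Plane: -2x - y - 3z = -15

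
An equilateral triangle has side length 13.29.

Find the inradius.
For an equilateral triangle, r = s/(2√3) where s is the side.
r = 13.29/(2√3) = 13.29/3.464102 = 3.836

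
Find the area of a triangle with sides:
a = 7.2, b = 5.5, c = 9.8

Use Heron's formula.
s = (a+b+c)/2 = (7.2+5.5+9.8)/2 = 11.25
A = √(s(s-a)(s-b)(s-c)) = √(11.25·4.05·5.75·1.45)
A = √379.877 = 19.49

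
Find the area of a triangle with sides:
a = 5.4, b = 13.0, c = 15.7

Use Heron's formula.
s = (a+b+c)/2 = (5.4+13.0+15.7)/2 = 17.05
A = √(s(s-a)(s-b)(s-c)) = √(17.05·11.65·4.05·1.35)
A = √1086.02 = 32.95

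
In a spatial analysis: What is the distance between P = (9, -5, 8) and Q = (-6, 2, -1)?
d = √[(-15)² + (7)² + (-9)²] = √355 = 18.84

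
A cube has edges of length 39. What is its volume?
Volume = s³
Volume = 39³
Volume = 59319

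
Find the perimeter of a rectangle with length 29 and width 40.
Perimeter = 2 * (length + width)
Perimeter = 2 * (29 + 40)
Perimeter = 2 * 69
Perimeter = 138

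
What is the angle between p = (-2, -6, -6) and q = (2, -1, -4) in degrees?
p·q = 26, |p|² = 76, |q|² = 21
cos θ = 26/√1596 ≈ 0.6508
θ ≈ 49.4°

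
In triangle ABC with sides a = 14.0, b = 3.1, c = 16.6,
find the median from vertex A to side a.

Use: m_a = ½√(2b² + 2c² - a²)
m_a = ½√(2·3.1² + 2·16.6² - 14.0²)
m_a = ½√(19.22 + 551.12 - 196) = ½√374.34 = 9.674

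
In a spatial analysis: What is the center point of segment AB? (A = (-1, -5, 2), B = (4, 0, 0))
Midpoint = ((-1+4)/2, (-5+0)/2, (2+0)/2) = (1.5, -2.5, 1)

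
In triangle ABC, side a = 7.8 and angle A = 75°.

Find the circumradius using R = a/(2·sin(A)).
R = a/(2·sin(A)) = 7.8/(2·sin(75°))
R = 7.8/(2·0.965926) = 7.8/1.931852 = 4.038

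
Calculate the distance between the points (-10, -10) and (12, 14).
Using the distance formula: d = sqrt((x₂-x₁)² + (y₂-y₁)²)
dx = 12 - (-10) = 22
dy = 14 - (-10) = 24
d = sqrt(22² + 24²) = sqrt(484 + 576) = sqrt(1060) = 32.56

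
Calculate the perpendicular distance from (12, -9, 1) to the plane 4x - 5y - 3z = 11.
d = |4(12) + (-5)(-9) + (-3)(1) - (11)| / √(4² + (-5)² + (-3)²) = 79/√50 = 11.17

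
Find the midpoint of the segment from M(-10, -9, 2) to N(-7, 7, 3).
Midpoint = ((-10-7)/2, (-9+7)/2, (2+3)/2) = (-8.5, -1, 2.5)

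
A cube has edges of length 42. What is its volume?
Volume = s³
Volume = 42³
Volume = 74088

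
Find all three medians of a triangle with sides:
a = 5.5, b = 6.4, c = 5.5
Using m_x = ½√(2y² + 2z² - x²):
m_a = ½√(2·6.4² + 2·5.5² - 5.5²) = ½√112.17 = 5.296
m_b = ½√(2·5.5² + 2·5.5² - 6.4²) = ½√80.04 = 4.473
m_c = ½√(2·5.5² + 2·6.4² - 5.5²) = ½√112.17 = 5.296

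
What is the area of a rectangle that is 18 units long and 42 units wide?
Area = length * width
Area = 18 * 42
Area = 756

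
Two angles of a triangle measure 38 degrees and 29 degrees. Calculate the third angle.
Sum of angles in a triangle = 180 degrees
Third angle = 180 - 38 - 29
Third angle = 113 degrees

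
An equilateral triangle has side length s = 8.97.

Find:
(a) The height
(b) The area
(a) Height h = s·√3/2 = 8.97·√3/2 = 7.768
(b) Area = (√3/4)·s² = (√3/4)·8.97² = (√3/4)·80.4609 = 34.84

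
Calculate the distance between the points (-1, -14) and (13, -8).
Using the distance formula: d = sqrt((x₂-x₁)² + (y₂-y₁)²)
dx = 13 - (-1) = 14
dy = (-8) - (-14) = 6
d = sqrt(14² + 6²) = sqrt(196 + 36) = sqrt(232) = 15.23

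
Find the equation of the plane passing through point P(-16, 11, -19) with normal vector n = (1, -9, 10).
d = n·P = (1)(-16) + (-9)(11) + (10)(-19) = -305
Plane: x - 9y + 10z = -305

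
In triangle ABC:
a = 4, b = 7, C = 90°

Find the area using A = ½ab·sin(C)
A = ½·4·7·sin(90°) = ½·28·1.000000 = 14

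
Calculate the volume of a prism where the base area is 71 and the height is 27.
Volume = base area * height
Volume = 71 * 27
Volume = 1917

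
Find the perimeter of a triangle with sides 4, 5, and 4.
Perimeter = sum of all sides
Perimeter = 4 + 5 + 4
Perimeter = 13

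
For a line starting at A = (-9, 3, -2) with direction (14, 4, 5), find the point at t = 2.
P(2) = (-9 + 14(2), 3 + 4(2), -2 + 5(2)) = (19, 11, 8)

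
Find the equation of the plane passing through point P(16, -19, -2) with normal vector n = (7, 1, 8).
d = n·P = (7)(16) + (1)(-19) + (8)(-2) = 77
Plane: 7x + y + 8z = 77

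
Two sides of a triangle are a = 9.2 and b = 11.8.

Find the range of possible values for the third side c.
By the triangle inequality: |a - b| < c < a + b
|9.2 - 11.8| < c < 9.2 + 11.8
2.6 < c < 21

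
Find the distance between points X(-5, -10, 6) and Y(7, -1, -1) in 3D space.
d = √[(12)² + (9)² + (-7)²] = √274 = 16.55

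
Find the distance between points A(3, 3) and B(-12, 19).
Using the distance formula: d = sqrt((x₂-x₁)² + (y₂-y₁)²)
dx = (-12) - 3 = -15
dy = 19 - 3 = 16
d = sqrt((-15)² + 16²) = sqrt(225 + 256) = sqrt(481) = 21.93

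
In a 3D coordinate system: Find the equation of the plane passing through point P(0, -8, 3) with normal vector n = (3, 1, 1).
d = n·P = (3)(0) + (1)(-8) + (1)(3) = -5
Plane: 3x + y + z = -5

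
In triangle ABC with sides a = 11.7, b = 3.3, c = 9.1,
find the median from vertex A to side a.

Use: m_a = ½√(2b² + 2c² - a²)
m_a = ½√(2·3.3² + 2·9.1² - 11.7²)
m_a = ½√(21.78 + 165.62 - 136.89) = ½√50.51 = 3.554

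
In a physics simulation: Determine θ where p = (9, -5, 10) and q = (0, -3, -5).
p·q = -35, |p|² = 206, |q|² = 34
cos θ = -35/√7004 ≈ -0.4182
θ ≈ 114.7°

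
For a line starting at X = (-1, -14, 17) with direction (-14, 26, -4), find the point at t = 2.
P(2) = (-1 + (-14)(2), -14 + 26(2), 17 + (-4)(2)) = (-29, 38, 9)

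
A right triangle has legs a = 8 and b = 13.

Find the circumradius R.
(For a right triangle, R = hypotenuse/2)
Hypotenuse c = √(8² + 13²) = √233 = 15.2643
R = c/2 = 7.632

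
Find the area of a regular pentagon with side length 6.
For a regular 5-gon with side length s = 6:
Apothem a = s / (2*tan(pi/5)) = 6 / (2*tan(pi/5)) ≈ 4.1291
Perimeter P = 5 * 6 = 30
Area = (1/2) * P * a = (1/2) * 30 * 4.1291 = 61.94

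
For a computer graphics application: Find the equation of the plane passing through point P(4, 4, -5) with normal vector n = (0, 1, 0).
d = n·P = (0)(4) + (1)(4) + (0)(-5) = 4
Plane: y = 4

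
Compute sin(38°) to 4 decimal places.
sin(38 degrees) = 0.6157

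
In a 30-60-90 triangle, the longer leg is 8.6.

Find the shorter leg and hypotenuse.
In a 30-60-90 triangle, sides are in ratio 1 : √3 : 2.
Long leg = short leg·√3  →  short leg = 8.6/√3 = 4.965
Hypotenuse = 2·(short leg) = 2·8.6/√3 = 9.93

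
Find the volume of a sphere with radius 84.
Volume = (4/3) * pi * r³
Volume = (4/3) * pi * 84³
Volume = (4/3) * pi * 592704
Volume = 2482712.71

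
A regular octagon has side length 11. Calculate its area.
For a regular 8-gon with side length s = 11:
Apothem a = s / (2*tan(pi/8)) = 11 / (2*tan(pi/8)) ≈ 13.2782
Perimeter P = 8 * 11 = 88
Area = (1/2) * P * a = (1/2) * 88 * 13.2782 = 584.24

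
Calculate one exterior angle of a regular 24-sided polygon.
Exterior angle of a regular n-gon = 360/n
Exterior angle = 360/24
Exterior angle = 15 degrees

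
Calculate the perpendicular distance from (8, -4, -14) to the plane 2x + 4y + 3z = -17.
d = |2(8) + 4(-4) + 3(-14) - (-17)| / √(2² + 4² + 3²) = 25/√29 = 4.642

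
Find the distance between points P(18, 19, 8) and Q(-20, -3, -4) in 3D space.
d = √[(-38)² + (-22)² + (-12)²] = √2072 = 45.52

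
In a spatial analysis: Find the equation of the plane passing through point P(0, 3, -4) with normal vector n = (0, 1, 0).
d = n·P = (0)(0) + (1)(3) + (0)(-4) = 3
Plane: y = 3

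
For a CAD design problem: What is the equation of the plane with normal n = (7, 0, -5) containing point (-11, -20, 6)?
d = n·P = (7)(-11) + (0)(-20) + (-5)(6) = -107
Plane: 7x - 5z = -107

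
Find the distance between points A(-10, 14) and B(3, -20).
Using the distance formula: d = sqrt((x₂-x₁)² + (y₂-y₁)²)
dx = 3 - (-10) = 13
dy = (-20) - 14 = -34
d = sqrt(13² + (-34)²) = sqrt(169 + 1156) = sqrt(1325) = 36.40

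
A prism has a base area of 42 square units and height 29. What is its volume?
Volume = base area * height
Volume = 42 * 29
Volume = 1218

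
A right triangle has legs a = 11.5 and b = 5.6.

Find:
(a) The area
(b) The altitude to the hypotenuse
(a) Area = ½ab = ½·11.5·5.6 = 32.2
(b) Hypotenuse c = √(11.5² + 5.6²) = √163.61 = 12.791
    Area = ½·c·h_c  →  h_c = 2·Area/c = 2·32.2/12.791 = 5.035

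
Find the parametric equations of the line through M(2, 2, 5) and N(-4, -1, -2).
Direction vector d = N - M = (-6, -3, -7)
x = 2 - 6t, y = 2 - 3t, z = 5 - 7t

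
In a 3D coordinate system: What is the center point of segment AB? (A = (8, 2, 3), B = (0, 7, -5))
Midpoint = ((8+0)/2, (2+7)/2, (3-5)/2) = (4, 4.5, -1)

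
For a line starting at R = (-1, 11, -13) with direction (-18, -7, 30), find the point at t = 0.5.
P(0.5) = (-1 + (-18)(0.5), 11 + (-7)(0.5), -13 + 30(0.5)) = (-10, 7.5, 2)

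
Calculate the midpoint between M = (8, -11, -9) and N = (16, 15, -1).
Midpoint = ((8+16)/2, (-11+15)/2, (-9-1)/2) = (12, 2, -5)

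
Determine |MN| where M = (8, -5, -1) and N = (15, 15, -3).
d = √[(7)² + (20)² + (-2)²] = √453 = 21.28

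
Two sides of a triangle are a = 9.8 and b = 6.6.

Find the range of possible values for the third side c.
By the triangle inequality: |a - b| < c < a + b
|9.8 - 6.6| < c < 9.8 + 6.6
3.2 < c < 16.4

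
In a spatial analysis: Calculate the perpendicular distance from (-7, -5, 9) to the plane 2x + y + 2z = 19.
d = |2(-7) + 1(-5) + 2(9) - (19)| / √(2² + 1² + 2²) = 20/√9 = 6.667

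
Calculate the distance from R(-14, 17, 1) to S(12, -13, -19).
d = √[(26)² + (-30)² + (-20)²] = √1976 = 44.45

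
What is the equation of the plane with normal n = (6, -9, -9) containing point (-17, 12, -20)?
d = n·P = (6)(-17) + (-9)(12) + (-9)(-20) = -30
Plane: 6x - 9y - 9z = -30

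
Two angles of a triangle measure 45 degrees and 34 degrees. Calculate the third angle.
Sum of angles in a triangle = 180 degrees
Third angle = 180 - 45 - 34
Third angle = 101 degrees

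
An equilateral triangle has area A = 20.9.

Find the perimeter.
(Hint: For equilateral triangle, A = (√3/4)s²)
A = (√3/4)s²  →  s² = 4A/√3 = 4·20.9/√3 = 48.2665
s = 6.94741
Perimeter = 3s = 20.84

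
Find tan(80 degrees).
tan(80 degrees) = 5.6713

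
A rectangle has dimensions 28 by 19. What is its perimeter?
Perimeter = 2 * (length + width)
Perimeter = 2 * (28 + 19)
Perimeter = 2 * 47
Perimeter = 94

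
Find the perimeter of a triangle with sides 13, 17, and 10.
Perimeter = sum of all sides
Perimeter = 13 + 17 + 10
Perimeter = 40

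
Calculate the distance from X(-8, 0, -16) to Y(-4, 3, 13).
d = √[(4)² + (3)² + (29)²] = √866 = 29.43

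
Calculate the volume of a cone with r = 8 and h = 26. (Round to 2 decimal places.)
Volume = (1/3) * pi * r² * h
Volume = (1/3) * pi * 8² * 26
Volume = (1/3) * pi * 64 * 26
Volume = (1/3) * pi * 1664
Volume = 1742.54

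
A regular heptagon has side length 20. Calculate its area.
For a regular 7-gon with side length s = 20:
Apothem a = s / (2*tan(pi/7)) = 20 / (2*tan(pi/7)) ≈ 20.7652
Perimeter P = 7 * 20 = 140
Area = (1/2) * P * a = (1/2) * 140 * 20.7652 = 1453.56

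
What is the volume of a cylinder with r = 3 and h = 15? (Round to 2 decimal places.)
Volume = pi * r² * h
Volume = pi * 3² * 15
Volume = pi * 9 * 15
Volume = pi * 135
Volume = 424.12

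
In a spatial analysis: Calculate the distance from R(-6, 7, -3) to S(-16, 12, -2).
d = √[(-10)² + (5)² + (1)²] = √126 = 11.22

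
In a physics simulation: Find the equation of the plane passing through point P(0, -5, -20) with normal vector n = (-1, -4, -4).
d = n·P = (-1)(0) + (-4)(-5) + (-4)(-20) = 100
Plane: -x - 4y - 4z = 100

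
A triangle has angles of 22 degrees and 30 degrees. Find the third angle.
Sum of angles in a triangle = 180 degrees
Third angle = 180 - 22 - 30
Third angle = 128 degrees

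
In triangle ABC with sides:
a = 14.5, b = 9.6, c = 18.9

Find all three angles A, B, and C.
By the law of cosines:
cos(A) = (b² + c² - a²)/(2bc) = 0.658951  →  A = 48.78°
cos(B) = (a² + c² - b²)/(2ac) = 0.867178  →  B = 29.87°
cos(C) = (a² + b² - c²)/(2ab) = -0.196839  →  C = 101.4°
Check: A + B + C = 180.0° ✓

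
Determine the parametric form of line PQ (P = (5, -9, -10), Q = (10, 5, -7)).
Direction vector d = Q - P = (5, 14, 3)
x = 5 + 5t, y = -9 + 14t, z = -10 + 3t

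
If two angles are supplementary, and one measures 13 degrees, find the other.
Supplementary angles sum to 180 degrees.
Other angle = 180 - 13
Other angle = 167 degrees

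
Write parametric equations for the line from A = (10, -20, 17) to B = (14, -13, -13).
Direction vector d = B - A = (4, 7, -30)
x = 10 + 4t, y = -20 + 7t, z = 17 - 30t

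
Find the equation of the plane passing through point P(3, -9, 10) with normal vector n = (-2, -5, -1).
d = n·P = (-2)(3) + (-5)(-9) + (-1)(10) = 29
Plane: -2x - 5y - z = 29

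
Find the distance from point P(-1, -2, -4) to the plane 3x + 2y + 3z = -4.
d = |3(-1) + 2(-2) + 3(-4) - (-4)| / √(3² + 2² + 3²) = 15/√22 = 3.198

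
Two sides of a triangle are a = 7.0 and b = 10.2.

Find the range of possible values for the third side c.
By the triangle inequality: |a - b| < c < a + b
|7.0 - 10.2| < c < 7.0 + 10.2
3.2 < c < 17.2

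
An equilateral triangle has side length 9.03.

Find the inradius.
For an equilateral triangle, r = s/(2√3) where s is the side.
r = 9.03/(2√3) = 9.03/3.464102 = 2.607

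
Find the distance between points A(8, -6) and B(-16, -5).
Using the distance formula: d = sqrt((x₂-x₁)² + (y₂-y₁)²)
dx = (-16) - 8 = -24
dy = (-5) - (-6) = 1
d = sqrt((-24)² + 1²) = sqrt(576 + 1) = sqrt(577) = 24.02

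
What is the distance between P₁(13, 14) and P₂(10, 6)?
Using the distance formula: d = sqrt((x₂-x₁)² + (y₂-y₁)²)
dx = 10 - 13 = -3
dy = 6 - 14 = -8
d = sqrt((-3)² + (-8)²) = sqrt(9 + 64) = sqrt(73) = 8.54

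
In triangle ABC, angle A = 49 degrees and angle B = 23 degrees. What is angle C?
Sum of angles in a triangle = 180 degrees
Third angle = 180 - 49 - 23
Third angle = 108 degrees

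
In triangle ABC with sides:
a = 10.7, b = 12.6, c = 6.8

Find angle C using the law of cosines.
cos(C) = (a² + b² - c²)/(2ab)
cos(C) = (10.7² + 12.6² - 6.8²)/(2·10.7·12.6) = 227.01/269.64 = 0.841900
C = arccos(0.841900) = 32.66°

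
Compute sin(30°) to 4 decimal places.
sin(30 degrees) = 1/2
Decimal approximation: 0.5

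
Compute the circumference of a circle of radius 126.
Circumference = 2 * pi * r
Circumference = 2 * pi * 126
Circumference = 791.68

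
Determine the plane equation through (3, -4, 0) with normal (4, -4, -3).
d = n·P = (4)(3) + (-4)(-4) + (-3)(0) = 28
Plane: 4x - 4y - 3z = 28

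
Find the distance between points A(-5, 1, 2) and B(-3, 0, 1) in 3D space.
d = √[(2)² + (-1)² + (-1)²] = √6 = 2.449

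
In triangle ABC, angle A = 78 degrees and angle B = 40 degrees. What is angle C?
Sum of angles in a triangle = 180 degrees
Third angle = 180 - 78 - 40
Third angle = 62 degrees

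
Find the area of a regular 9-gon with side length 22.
For a regular 9-gon with side length s = 22:
Apothem a = s / (2*tan(pi/9)) = 22 / (2*tan(pi/9)) ≈ 30.22225
Perimeter P = 9 * 22 = 198
Area = (1/2) * P * a = (1/2) * 198 * 30.22225 = 2992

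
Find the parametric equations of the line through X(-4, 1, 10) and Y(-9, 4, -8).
Direction vector d = Y - X = (-5, 3, -18)
x = -4 - 5t, y = 1 + 3t, z = 10 - 18t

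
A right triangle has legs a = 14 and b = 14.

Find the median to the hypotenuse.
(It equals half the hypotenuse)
Hypotenuse c = √(14² + 14²) = √392 = 19.799
Median to hypotenuse = c/2 = 9.899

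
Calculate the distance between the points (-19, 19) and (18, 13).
Using the distance formula: d = sqrt((x₂-x₁)² + (y₂-y₁)²)
dx = 18 - (-19) = 37
dy = 13 - 19 = -6
d = sqrt(37² + (-6)²) = sqrt(1369 + 36) = sqrt(1405) = 37.48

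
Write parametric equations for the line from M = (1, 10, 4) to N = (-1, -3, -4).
Direction vector d = N - M = (-2, -13, -8)
x = 1 - 2t, y = 10 - 13t, z = 4 - 8t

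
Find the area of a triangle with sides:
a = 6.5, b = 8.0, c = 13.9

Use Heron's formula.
s = (a+b+c)/2 = (6.5+8.0+13.9)/2 = 14.2
A = √(s(s-a)(s-b)(s-c)) = √(14.2·7.7·6.2·0.3)
A = √203.372 = 14.26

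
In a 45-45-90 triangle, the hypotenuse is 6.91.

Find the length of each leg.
In a 45-45-90 triangle, hypotenuse = leg·√2  →  leg = hypotenuse/√2
leg = 6.91/√2 = 4.886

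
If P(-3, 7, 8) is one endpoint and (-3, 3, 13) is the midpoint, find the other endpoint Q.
Q = (2×(-3) - (-3), 2×3 - 7, 2×13 - 8) = (-3, -1, 18)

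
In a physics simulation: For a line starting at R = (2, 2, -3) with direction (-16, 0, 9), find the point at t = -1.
P(-1) = (2 + (-16)(-1), 2 + 0(-1), -3 + 9(-1)) = (18, 2, -12)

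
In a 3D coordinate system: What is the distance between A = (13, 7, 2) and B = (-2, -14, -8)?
d = √[(-15)² + (-21)² + (-10)²] = √766 = 27.68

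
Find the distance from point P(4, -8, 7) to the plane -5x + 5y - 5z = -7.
d = |(-5)(4) + 5(-8) + (-5)(7) - (-7)| / √((-5)² + 5² + (-5)²) = 88/√75 = 10.16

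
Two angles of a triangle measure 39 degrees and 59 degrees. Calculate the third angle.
Sum of angles in a triangle = 180 degrees
Third angle = 180 - 39 - 59
Third angle = 82 degrees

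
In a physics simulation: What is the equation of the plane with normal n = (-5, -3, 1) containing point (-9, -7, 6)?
d = n·P = (-5)(-9) + (-3)(-7) + (1)(6) = 72
Plane: -5x - 3y + z = 72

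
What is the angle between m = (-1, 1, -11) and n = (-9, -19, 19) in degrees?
m·n = -219, |m|² = 123, |n|² = 803
cos θ = -219/√98769 ≈ -0.6968
θ ≈ 134.2°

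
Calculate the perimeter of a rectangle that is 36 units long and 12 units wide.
Perimeter = 2 * (length + width)
Perimeter = 2 * (36 + 12)
Perimeter = 2 * 48
Perimeter = 96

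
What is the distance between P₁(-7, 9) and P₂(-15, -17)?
Using the distance formula: d = sqrt((x₂-x₁)² + (y₂-y₁)²)
dx = (-15) - (-7) = -8
dy = (-17) - 9 = -26
d = sqrt((-8)² + (-26)²) = sqrt(64 + 676) = sqrt(740) = 27.20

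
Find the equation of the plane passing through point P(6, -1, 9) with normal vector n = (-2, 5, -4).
d = n·P = (-2)(6) + (5)(-1) + (-4)(9) = -53
Plane: -2x + 5y - 4z = -53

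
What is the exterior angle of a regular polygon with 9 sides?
Exterior angle of a regular n-gon = 360/n
Exterior angle = 360/9
Exterior angle = 40 degrees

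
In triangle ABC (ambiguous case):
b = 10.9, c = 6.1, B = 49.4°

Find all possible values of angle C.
sin(C)/c = sin(B)/b  →  sin(C) = c·sin(B)/b = 6.1·sin(49.4°)/10.9 = 0.424913
C₁ = arcsin(0.424913) = 25.15°,  C₂ = 180° - C₁ = 154.85°
Check C₂: A = 180° - 49.4° - 154.85° = -24.25° ≤ 0, rejected
C = 25.15° (one solution)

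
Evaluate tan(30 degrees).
tan(30 degrees) = sqrt(3)/3
Decimal approximation: 0.5774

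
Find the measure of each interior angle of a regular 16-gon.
Interior angle of a regular n-gon = (n-2)*180/n
Interior angle = (16-2)*180/16
Interior angle = 14*180/16
Interior angle = 2520/16
Interior angle = 157.50 degrees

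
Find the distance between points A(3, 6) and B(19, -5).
Using the distance formula: d = sqrt((x₂-x₁)² + (y₂-y₁)²)
dx = 19 - 3 = 16
dy = (-5) - 6 = -11
d = sqrt(16² + (-11)²) = sqrt(256 + 121) = sqrt(377) = 19.42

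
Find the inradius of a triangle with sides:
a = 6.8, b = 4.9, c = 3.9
s = (a+b+c)/2 = (6.8+4.9+3.9)/2 = 7.8
Area = √(s(s-a)(s-b)(s-c)) = √(7.8·1·2.9·3.9) = 9.39244
r = Area/s = 9.39244/7.8 = 1.204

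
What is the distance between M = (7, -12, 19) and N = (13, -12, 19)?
d = √[(6)² + (0)² + (0)²] = √36 = 6.0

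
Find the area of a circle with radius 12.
Area = pi * r²
Area = pi * 12²
Area = pi * 144
Area = 452.39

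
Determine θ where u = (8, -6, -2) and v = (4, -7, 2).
u·v = 70, |u|² = 104, |v|² = 69
cos θ = 70/√7176 ≈ 0.8263
θ ≈ 34.28°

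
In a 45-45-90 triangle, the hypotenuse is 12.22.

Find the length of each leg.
In a 45-45-90 triangle, hypotenuse = leg·√2  →  leg = hypotenuse/√2
leg = 12.22/√2 = 8.641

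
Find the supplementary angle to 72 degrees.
Supplementary angles sum to 180 degrees.
Other angle = 180 - 72
Other angle = 108 degrees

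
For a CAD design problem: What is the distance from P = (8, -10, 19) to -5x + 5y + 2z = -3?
d = |(-5)(8) + 5(-10) + 2(19) - (-3)| / √((-5)² + 5² + 2²) = 49/√54 = 6.668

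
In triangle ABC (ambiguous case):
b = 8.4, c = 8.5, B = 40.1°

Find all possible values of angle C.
sin(C)/c = sin(B)/b  →  sin(C) = c·sin(B)/b = 8.5·sin(40.1°)/8.4 = 0.651792
C₁ = arcsin(0.651792) = 40.68°,  C₂ = 180° - C₁ = 139.32°
Check C₂: A = 180° - 40.1° - 139.32° = 0.58° > 0 ✓
C = 40.68° or C = 139.32° (two solutions)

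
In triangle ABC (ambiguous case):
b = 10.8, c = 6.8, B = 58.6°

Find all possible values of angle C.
sin(C)/c = sin(B)/b  →  sin(C) = c·sin(B)/b = 6.8·sin(58.6°)/10.8 = 0.537421
C₁ = arcsin(0.537421) = 32.51°,  C₂ = 180° - C₁ = 147.49°
Check C₂: A = 180° - 58.6° - 147.49° = -26.09° ≤ 0, rejected
C = 32.51° (one solution)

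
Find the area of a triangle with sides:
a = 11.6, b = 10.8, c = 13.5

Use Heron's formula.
s = (a+b+c)/2 = (11.6+10.8+13.5)/2 = 17.95
A = √(s(s-a)(s-b)(s-c)) = √(17.95·6.35·7.15·4.45)
A = √3626.64 = 60.22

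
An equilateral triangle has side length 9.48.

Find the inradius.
For an equilateral triangle, r = s/(2√3) where s is the side.
r = 9.48/(2√3) = 9.48/3.464102 = 2.737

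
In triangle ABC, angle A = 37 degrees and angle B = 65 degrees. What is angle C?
Sum of angles in a triangle = 180 degrees
Third angle = 180 - 37 - 65
Third angle = 78 degrees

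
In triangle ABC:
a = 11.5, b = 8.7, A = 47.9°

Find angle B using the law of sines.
sin(B)/b = sin(A)/a
sin(B) = b·sin(A)/a = 8.7·sin(47.9°)/11.5 = 0.561321
B = arcsin(0.561321) = 34.15°  (b ≤ a, so B ≤ A and the acute solution is unique)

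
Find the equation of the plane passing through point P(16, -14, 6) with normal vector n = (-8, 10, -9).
d = n·P = (-8)(16) + (10)(-14) + (-9)(6) = -322
Plane: -8x + 10y - 9z = -322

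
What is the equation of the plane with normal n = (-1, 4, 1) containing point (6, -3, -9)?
d = n·P = (-1)(6) + (4)(-3) + (1)(-9) = -27
Plane: -x + 4y + z = -27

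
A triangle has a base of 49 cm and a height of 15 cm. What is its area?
Area = (1/2) * base * height
Area = (1/2) * 49 * 15
Area = 367.50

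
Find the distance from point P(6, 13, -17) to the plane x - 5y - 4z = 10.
d = |1(6) + (-5)(13) + (-4)(-17) - (10)| / √(1² + (-5)² + (-4)²) = 1/√42 = 0.1543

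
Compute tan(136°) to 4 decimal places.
tan(136 degrees) = -0.9657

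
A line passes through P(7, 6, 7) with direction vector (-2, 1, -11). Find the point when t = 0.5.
P(0.5) = (7 + (-2)(0.5), 6 + 1(0.5), 7 + (-11)(0.5)) = (6, 6.5, 1.5)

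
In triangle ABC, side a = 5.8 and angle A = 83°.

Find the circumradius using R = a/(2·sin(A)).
R = a/(2·sin(A)) = 5.8/(2·sin(83°))
R = 5.8/(2·0.992546) = 5.8/1.985092 = 2.922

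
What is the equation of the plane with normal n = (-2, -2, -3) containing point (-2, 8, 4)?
d = n·P = (-2)(-2) + (-2)(8) + (-3)(4) = -24
Plane: -2x - 2y - 3z = -24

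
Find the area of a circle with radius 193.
Area = pi * r²
Area = pi * 193²
Area = pi * 37249
Area = 117021.18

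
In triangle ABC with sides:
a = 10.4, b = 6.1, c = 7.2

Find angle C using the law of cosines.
cos(C) = (a² + b² - c²)/(2ab)
cos(C) = (10.4² + 6.1² - 7.2²)/(2·10.4·6.1) = 93.53/126.88 = 0.737153
C = arccos(0.737153) = 42.51°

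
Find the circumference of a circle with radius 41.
Circumference = 2 * pi * r
Circumference = 2 * pi * 41
Circumference = 257.61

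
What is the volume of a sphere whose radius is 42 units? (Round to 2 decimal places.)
Volume = (4/3) * pi * r³
Volume = (4/3) * pi * 42³
Volume = (4/3) * pi * 74088
Volume = 310339.09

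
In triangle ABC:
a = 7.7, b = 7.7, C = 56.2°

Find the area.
Using A = ½ab·sin(C):
A = ½·7.7·7.7·sin(56.2°) = ½·59.29·0.830984 = 24.63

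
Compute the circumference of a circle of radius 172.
Circumference = 2 * pi * r
Circumference = 2 * pi * 172
Circumference = 1080.71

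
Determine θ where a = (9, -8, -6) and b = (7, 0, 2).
a·b = 51, |a|² = 181, |b|² = 53
cos θ = 51/√9593 ≈ 0.5207
θ ≈ 58.62°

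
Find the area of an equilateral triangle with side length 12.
Area = (sqrt(3)/4) * s²
Area = (sqrt(3)/4) * 12²
Area = (sqrt(3)/4) * 144
Area = 62.35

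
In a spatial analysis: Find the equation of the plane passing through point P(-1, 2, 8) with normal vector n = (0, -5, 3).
d = n·P = (0)(-1) + (-5)(2) + (3)(8) = 14
Plane: -5y + 3z = 14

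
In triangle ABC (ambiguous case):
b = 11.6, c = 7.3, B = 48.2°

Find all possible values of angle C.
sin(C)/c = sin(B)/b  →  sin(C) = c·sin(B)/b = 7.3·sin(48.2°)/11.6 = 0.469136
C₁ = arcsin(0.469136) = 27.98°,  C₂ = 180° - C₁ = 152.02°
Check C₂: A = 180° - 48.2° - 152.02° = -20.22° ≤ 0, rejected
C = 27.98° (one solution)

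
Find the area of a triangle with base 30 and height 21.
Area = (1/2) * base * height
Area = (1/2) * 30 * 21
Area = 315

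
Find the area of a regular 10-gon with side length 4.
For a regular 10-gon with side length s = 4:
Apothem a = s / (2*tan(pi/10)) = 4 / (2*tan(pi/10)) ≈ 6.1554
Perimeter P = 10 * 4 = 40
Area = (1/2) * P * a = (1/2) * 40 * 6.1554 = 123.11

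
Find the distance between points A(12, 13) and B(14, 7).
Using the distance formula: d = sqrt((x₂-x₁)² + (y₂-y₁)²)
dx = 14 - 12 = 2
dy = 7 - 13 = -6
d = sqrt(2² + (-6)²) = sqrt(4 + 36) = sqrt(40) = 6.32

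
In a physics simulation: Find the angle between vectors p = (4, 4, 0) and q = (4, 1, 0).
p·q = 20, |p|² = 32, |q|² = 17
cos θ = 20/√544 ≈ 0.8575
θ ≈ 30.96°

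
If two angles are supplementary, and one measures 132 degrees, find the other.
Supplementary angles sum to 180 degrees.
Other angle = 180 - 132
Other angle = 48 degrees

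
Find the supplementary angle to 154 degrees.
Supplementary angles sum to 180 degrees.
Other angle = 180 - 154
Other angle = 26 degrees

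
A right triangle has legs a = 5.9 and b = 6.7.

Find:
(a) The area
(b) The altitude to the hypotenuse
(a) Area = ½ab = ½·5.9·6.7 = 19.765
(b) Hypotenuse c = √(5.9² + 6.7²) = √79.7 = 8.92749
    Area = ½·c·h_c  →  h_c = 2·Area/c = 2·19.765/8.92749 = 4.428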